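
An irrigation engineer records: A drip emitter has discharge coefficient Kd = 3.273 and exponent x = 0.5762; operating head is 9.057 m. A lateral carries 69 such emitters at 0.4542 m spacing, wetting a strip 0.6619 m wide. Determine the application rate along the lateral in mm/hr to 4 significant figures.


Approach: apply the emitter equation with a lateral mass balance, q = Kd*h^x; Q = n*q; rate = Q/(n*spacing*width).
Step 1 — single emitter flow (q = Kd*h^x):
  q = 3.273 * 9.057^0.5762 = 11.6509 L/hr
Step 2 — total lateral flow: Q = 69 * 11.6509 = 803.914 L/hr
Step 3 — wetted area: A = 69 * 0.4542 * 0.6619 = 20.7438 m^2
Step 4 — application rate: Q/A = 803.914/20.7438 = 38.75 mm/hr
Therefore the application rate along the lateral = 38.75 mm/hr.


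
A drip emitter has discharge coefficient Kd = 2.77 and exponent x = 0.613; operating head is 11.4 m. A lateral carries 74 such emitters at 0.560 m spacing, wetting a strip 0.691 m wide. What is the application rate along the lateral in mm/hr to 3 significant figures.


Approach: apply the emitter equation with a lateral mass balance, q = Kd*h^x; Q = n*q; rate = Q/(n*spacing*width).
Step 1 — single emitter flow (q = Kd*h^x):
  q = 2.77 * 11.4^0.613 = 12.313 L/hr
Step 2 — total lateral flow: Q = 74 * 12.313 = 911.16 L/hr
Step 3 — wetted area: A = 74 * 0.560 * 0.691 = 28.635 m^2
Step 4 — application rate: Q/A = 911.16/28.635 = 31.8 mm/hr
Therefore the application rate along the lateral = 31.8 mm/hr.


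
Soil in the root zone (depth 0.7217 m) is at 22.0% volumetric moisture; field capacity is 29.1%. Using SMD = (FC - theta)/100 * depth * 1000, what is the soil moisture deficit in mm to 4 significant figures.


SMD = (29.1 - 22.0)/100 * 0.7217 * 1000 = 51.24 mm
Therefore the soil moisture deficit = 51.24 mm.


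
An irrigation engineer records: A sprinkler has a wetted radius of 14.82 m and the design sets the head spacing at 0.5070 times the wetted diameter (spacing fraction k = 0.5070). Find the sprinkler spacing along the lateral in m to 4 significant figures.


Approach: apply the sprinkler spacing rule (spacing as a fraction of wetted diameter), S = k*(2*R).
S = 0.5070 * (2 * 14.82) = 15.03 m
Therefore the sprinkler spacing along the lateral = 15.03 m.


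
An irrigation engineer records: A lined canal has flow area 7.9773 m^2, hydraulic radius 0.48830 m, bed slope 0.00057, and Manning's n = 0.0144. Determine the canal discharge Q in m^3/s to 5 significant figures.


Approach: apply Manning's equation, Q = (1/n)*A*R^(2/3)*S^(1/2).
Q = (1/0.0144) * 7.9773 * 0.48830^(2/3) * 0.00057^(1/2) = 8.2014 m^3/s
Therefore the canal discharge Q = 8.2014 m^3/s.


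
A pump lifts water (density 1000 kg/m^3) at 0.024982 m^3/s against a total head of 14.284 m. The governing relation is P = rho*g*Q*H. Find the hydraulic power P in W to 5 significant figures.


P = 1000 * 9.81 * 0.024982 * 14.284 = 3500.6 W
Therefore the hydraulic power P = 3500.6 W.


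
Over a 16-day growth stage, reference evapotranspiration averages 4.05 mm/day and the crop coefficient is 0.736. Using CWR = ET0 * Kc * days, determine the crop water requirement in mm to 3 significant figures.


CWR = 4.05 * 0.736 * 16 = 47.7 mm
Therefore the crop water requirement = 47.7 mm.


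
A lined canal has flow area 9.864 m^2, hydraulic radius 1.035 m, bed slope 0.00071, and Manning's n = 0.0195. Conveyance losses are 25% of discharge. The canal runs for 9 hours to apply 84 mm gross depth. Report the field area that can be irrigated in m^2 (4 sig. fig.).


Approach: apply Manning's equation with a conveyance and depth budget, Q = (1/n)*A*R^(2/3)*S^(1/2); Q_field = Q*(1-loss); Area = Q_field*t/(d/1000).
Step 1 — canal discharge (Manning's equation):
  Q = (1/0.0195) * 9.864 * 1.035^(2/3) * 0.00071^(1/2) = 13.7914 m^3/s
Step 2 — delivered flow: Q_field = 13.7914*(1 - 25/100) = 10.3435 m^3/s
Step 3 — volume delivered: V = 10.3435 * 9*3600 = 335131 m^3
Step 4 — area served: A = V / (depth/1000) = 335131 / 0.084 = 3990000 m^2
Therefore the field area that can be irrigated = 3990000 m^2.


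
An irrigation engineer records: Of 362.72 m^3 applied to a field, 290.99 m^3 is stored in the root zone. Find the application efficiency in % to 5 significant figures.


Approach: apply the application efficiency ratio, Ea = (stored/applied)*100.
Ea = (290.99/362.72)*100 = 80.224 %
Therefore the application efficiency = 80.224 %.


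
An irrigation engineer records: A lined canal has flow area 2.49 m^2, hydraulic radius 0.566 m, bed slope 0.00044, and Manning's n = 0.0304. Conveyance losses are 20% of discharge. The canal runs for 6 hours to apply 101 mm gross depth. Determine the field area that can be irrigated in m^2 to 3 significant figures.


Approach: apply Manning's equation with a conveyance and depth budget, Q = (1/n)*A*R^(2/3)*S^(1/2); Q_field = Q*(1-loss); Area = Q_field*t/(d/1000).
Step 1 — canal discharge (Manning's equation):
  Q = (1/0.0304) * 2.49 * 0.566^(2/3) * 0.00044^(1/2) = 1.1756 m^3/s
Step 2 — delivered flow: Q_field = 1.1756*(1 - 20/100) = 0.94049 m^3/s
Step 3 — volume delivered: V = 0.94049 * 6*3600 = 20315 m^3
Step 4 — area served: A = V / (depth/1000) = 20315 / 0.101 = 201000 m^2
Therefore the field area that can be irrigated = 201000 m^2.


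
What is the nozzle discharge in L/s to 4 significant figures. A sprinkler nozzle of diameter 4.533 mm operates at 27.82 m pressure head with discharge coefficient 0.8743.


Approach: apply the orifice equation, Q = Cd*A*sqrt(2*g*h), A = pi*(d/2)^2.
A = pi*(4.533e-3/2)^2 = 1.61384e-05 m^2
Q = 0.8743 * 1.61384e-05 * sqrt(2*9.81*27.82) * 1000 = 0.3296 L/s
Therefore the nozzle discharge = 0.3296 L/s.


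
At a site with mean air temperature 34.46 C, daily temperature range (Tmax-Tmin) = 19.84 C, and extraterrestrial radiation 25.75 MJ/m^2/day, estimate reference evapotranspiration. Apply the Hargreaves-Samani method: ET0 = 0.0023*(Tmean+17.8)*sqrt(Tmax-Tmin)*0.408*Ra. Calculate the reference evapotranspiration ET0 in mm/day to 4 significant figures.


ET0 = 0.0023*(34.46+17.8)*sqrt(19.84)*0.408*25.75 = 5.625 mm/day
Therefore the reference evapotranspiration ET0 = 5.625 mm/day.


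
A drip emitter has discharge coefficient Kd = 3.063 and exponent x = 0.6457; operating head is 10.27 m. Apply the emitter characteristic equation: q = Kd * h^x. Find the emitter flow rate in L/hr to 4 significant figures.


q = 3.063 * 10.27^0.6457 = 13.78 L/hr
Therefore the emitter flow rate = 13.78 L/hr.


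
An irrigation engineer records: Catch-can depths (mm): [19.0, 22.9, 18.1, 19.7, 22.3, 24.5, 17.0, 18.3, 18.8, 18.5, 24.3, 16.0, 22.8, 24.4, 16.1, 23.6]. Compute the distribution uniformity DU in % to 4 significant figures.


Approach: apply the low-quarter distribution uniformity, DU = (mean of lowest quarter of readings / overall mean)*100.
sorted lowest 4 of 16: [16.0, 16.1, 17.0, 18.1] -> mean = 16.8000 mm
overall mean = 20.3938 mm
DU = (16.8000/20.3938)*100 = 82.38 %
Therefore the distribution uniformity DU = 82.38 %.


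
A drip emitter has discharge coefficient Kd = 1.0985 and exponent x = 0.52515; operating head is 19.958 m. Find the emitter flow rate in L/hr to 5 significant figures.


Approach: apply the emitter characteristic equation, q = Kd * h^x.
q = 1.0985 * 19.958^0.52515 = 5.2912 L/hr
Therefore the emitter flow rate = 5.2912 L/hr.


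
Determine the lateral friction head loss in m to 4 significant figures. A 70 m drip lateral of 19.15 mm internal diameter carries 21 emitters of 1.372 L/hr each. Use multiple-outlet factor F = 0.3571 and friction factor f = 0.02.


Approach: apply Darcy-Weisbach with the multiple-outlet F-factor, Q = n*q/(3600*1000) m^3/s; v = Q/A; hf = F*f*(L/D)*(v^2/(2g)).
Q = 21*1.372/(3600*1000) = 8.00333e-06 m^3/s
A = pi*(19.15e-3/2)^2 = 2.88023e-04 m^2, so v = Q/A = 0.0277871 m/s
hf = 0.3571*0.02*(70/0.01915)*(0.0277871^2/(2*9.81)) = 0.001027 m
Therefore the lateral friction head loss = 0.001027 m.


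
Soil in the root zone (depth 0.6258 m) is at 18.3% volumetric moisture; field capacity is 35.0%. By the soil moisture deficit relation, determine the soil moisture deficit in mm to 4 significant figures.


Approach: apply the soil moisture deficit relation, SMD = (FC - theta)/100 * depth * 1000.
SMD = (35.0 - 18.3)/100 * 0.6258 * 1000 = 104.5 mm
Therefore the soil moisture deficit = 104.5 mm.


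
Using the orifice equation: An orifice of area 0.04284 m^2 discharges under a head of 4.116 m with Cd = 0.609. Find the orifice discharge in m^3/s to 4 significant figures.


Approach: apply the orifice equation, Q = Cd*A*sqrt(2*g*h).
Q = 0.609 * 0.04284 * sqrt(2*9.81*4.116) = 0.2345 m^3/s
Therefore the orifice discharge = 0.2345 m^3/s.


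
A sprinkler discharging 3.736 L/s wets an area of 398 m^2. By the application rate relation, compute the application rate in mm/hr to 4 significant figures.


Approach: apply the application rate relation, rate = (Q/A)*3600.
rate = (3.736 / 398) * 3600 = 33.79 mm/hr
Therefore the application rate = 33.79 mm/hr.


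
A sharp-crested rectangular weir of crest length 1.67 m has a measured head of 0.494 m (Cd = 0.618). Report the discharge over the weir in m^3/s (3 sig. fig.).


Approach: apply the rectangular weir equation, Q = (2/3)*Cd*L*sqrt(2g)*H^1.5.
Q = (2/3)*0.618*1.67*sqrt(2*9.81)*0.494^1.5 = 1.06 m^3/s
Therefore the discharge over the weir = 1.06 m^3/s.


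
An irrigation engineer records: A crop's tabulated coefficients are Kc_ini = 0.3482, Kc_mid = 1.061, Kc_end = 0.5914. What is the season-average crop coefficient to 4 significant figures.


Approach: apply a simple seasonal average, Kc_avg = (Kc_ini + Kc_mid + Kc_end)/3.
Kc_avg = (0.3482 + 1.061 + 0.5914)/3 = 0.6669
Therefore the season-average crop coefficient = 0.6669.


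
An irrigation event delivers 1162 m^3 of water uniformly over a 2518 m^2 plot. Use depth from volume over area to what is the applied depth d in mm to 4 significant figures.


Approach: apply depth from volume over area, d = (V/A)*1000.
d = (1162 / 2518) * 1000 = 461.5 mm
Therefore the applied depth d = 461.5 mm.


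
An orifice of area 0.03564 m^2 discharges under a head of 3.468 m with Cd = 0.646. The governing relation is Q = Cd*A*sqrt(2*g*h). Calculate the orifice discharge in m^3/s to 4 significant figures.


Q = 0.646 * 0.03564 * sqrt(2*9.81*3.468) = 0.1899 m^3/s
Therefore the orifice discharge = 0.1899 m^3/s.


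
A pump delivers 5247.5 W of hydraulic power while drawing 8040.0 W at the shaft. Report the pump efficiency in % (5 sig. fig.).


Approach: apply the efficiency ratio, eta = (P_out/P_in)*100.
eta = (5247.5 / 8040.0) * 100 = 65.267 %
Therefore the pump efficiency = 65.267 %.


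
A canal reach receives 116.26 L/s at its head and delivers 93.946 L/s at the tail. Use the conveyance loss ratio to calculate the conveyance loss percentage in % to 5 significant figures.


Approach: apply the conveyance loss ratio, loss% = ((Q_head - Q_tail)/Q_head)*100.
loss = ((116.26 - 93.946)/116.26)*100 = 19.193 %
Therefore the conveyance loss percentage = 19.193 %.


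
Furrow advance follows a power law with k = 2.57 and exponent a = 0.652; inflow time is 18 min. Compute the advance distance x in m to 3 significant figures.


Approach: apply the power-law advance function, x = k*t^a.
x = 2.57 * 18^0.652 = 16.9 m
Therefore the advance distance x = 16.9 m.


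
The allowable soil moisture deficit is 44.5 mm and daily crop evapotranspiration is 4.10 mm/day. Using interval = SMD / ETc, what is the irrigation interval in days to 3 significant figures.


interval = 44.5 / 4.10 = 10.9 days
Therefore the irrigation interval = 10.9 days.


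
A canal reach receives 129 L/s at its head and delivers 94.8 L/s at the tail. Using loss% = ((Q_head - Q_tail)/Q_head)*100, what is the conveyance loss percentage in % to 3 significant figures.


loss = ((129 - 94.8)/129)*100 = 26.5 %
Therefore the conveyance loss percentage = 26.5 %.


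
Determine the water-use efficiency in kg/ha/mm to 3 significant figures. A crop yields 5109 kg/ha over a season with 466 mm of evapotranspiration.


Approach: apply the water-use efficiency ratio, WUE = yield/ET.
WUE = 5109 / 466 = 11.0 kg/ha/mm
Therefore the water-use efficiency = 11.0 kg/ha/mm.


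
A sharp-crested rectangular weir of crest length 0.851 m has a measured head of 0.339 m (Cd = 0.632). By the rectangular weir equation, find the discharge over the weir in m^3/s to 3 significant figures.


Approach: apply the rectangular weir equation, Q = (2/3)*Cd*L*sqrt(2g)*H^1.5.
Q = (2/3)*0.632*0.851*sqrt(2*9.81)*0.339^1.5 = 0.313 m^3/s
Therefore the discharge over the weir = 0.313 m^3/s.


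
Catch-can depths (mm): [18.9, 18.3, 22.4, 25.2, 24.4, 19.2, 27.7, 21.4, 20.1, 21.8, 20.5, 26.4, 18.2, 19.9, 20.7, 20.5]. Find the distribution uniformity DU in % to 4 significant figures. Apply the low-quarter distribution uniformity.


Approach: apply the low-quarter distribution uniformity, DU = (mean of lowest quarter of readings / overall mean)*100.
sorted lowest 4 of 16: [18.2, 18.3, 18.9, 19.2] -> mean = 18.6500 mm
overall mean = 21.6000 mm
DU = (18.6500/21.6000)*100 = 86.34 %
Therefore the distribution uniformity DU = 86.34 %.


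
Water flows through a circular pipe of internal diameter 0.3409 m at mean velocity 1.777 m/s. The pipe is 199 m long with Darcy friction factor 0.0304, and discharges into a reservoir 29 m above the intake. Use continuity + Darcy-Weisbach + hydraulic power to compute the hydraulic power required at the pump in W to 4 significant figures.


Approach: apply continuity + Darcy-Weisbach + hydraulic power, Q = A*v; hf = f*(L/D)*(v^2/(2g)); H = static + hf; P = rho*g*Q*H.
Step 1 — flow rate (continuity, Q = A*v):
  A = pi*(0.3409/2)^2 = 0.0912733 m^2
  Q = 0.0912733 * 1.777 = 0.162193 m^3/s
Step 2 — friction head loss (Darcy-Weisbach):
  hf = 0.0304 * (199/0.3409) * (1.777^2 / (2*9.81))
  hf = 2.85611 m
Step 3 — total head: H = 29 + 2.85611 = 31.8561 m
Step 4 — hydraulic power (P = rho*g*Q*H):
  P = 1000 * 9.81 * 0.162193 * 31.8561 = 50690 W
Therefore the hydraulic power required at the pump = 50690 W.


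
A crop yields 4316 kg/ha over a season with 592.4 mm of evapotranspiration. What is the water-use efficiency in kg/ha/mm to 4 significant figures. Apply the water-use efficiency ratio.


Approach: apply the water-use efficiency ratio, WUE = yield/ET.
WUE = 4316 / 592.4 = 7.286 kg/ha/mm
Therefore the water-use efficiency = 7.286 kg/ha/mm.


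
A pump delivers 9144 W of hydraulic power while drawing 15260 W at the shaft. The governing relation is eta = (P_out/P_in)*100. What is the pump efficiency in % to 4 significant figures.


eta = (9144 / 15260) * 100 = 59.92 %
Therefore the pump efficiency = 59.92 %.


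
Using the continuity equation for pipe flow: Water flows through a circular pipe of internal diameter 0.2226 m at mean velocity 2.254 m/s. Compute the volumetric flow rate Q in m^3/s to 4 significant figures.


Approach: apply the continuity equation for pipe flow, Q = A * v with A = pi*(D/2)^2.
A = pi*(0.2226/2)^2 = 0.0389171 m^2
Q = 0.0389171 * 2.254 = 0.08772 m^3/s
Therefore the volumetric flow rate Q = 0.08772 m^3/s.


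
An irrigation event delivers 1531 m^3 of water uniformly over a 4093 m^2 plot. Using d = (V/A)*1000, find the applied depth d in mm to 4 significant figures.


d = (1531 / 4093) * 1000 = 374.1 mm
Therefore the applied depth d = 374.1 mm.


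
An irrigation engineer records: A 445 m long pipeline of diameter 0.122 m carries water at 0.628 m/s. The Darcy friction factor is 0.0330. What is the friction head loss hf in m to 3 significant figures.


Approach: apply the Darcy-Weisbach equation, hf = f*(L/D)*(v^2/(2g)).
hf = 0.0330 * (445/0.122) * (0.628^2 / (2*9.81))
hf = 2.42 m
Therefore the friction head loss hf = 2.42 m.


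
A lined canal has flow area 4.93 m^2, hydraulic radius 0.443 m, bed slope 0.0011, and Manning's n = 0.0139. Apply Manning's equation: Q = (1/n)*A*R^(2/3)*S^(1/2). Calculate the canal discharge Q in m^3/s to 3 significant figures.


Q = (1/0.0139) * 4.93 * 0.443^(2/3) * 0.0011^(1/2) = 6.84 m^3/s
Therefore the canal discharge Q = 6.84 m^3/s.


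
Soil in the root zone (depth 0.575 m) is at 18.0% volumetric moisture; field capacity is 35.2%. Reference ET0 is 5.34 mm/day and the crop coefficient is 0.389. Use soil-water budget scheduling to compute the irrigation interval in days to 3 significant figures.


Approach: apply soil-water budget scheduling, SMD = (FC-theta)/100*depth*1000; ETc = ET0*Kc; interval = SMD/ETc.
Step 1 — soil moisture deficit:
  SMD = (35.2 - 18.0)/100 * 0.575 * 1000 = 98.900 mm
Step 2 — daily crop ET (ETc = ET0*Kc):
  ETc = 5.34 * 0.389 = 2.0773 mm/day
Step 3 — irrigation interval (SMD/ETc):
  interval = 98.900 / 2.0773 = 47.6 days
Therefore the irrigation interval = 47.6 days.


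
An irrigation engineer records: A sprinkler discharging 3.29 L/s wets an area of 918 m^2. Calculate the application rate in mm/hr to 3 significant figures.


Approach: apply the application rate relation, rate = (Q/A)*3600.
rate = (3.29 / 918) * 3600 = 12.9 mm/hr
Therefore the application rate = 12.9 mm/hr.


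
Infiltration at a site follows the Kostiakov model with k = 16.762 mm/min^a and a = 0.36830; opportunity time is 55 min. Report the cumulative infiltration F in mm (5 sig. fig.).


Approach: apply the Kostiakov infiltration equation, F = k*t^a.
F = 16.762 * 55^0.36830 = 73.333 mm
Therefore the cumulative infiltration F = 73.333 mm.


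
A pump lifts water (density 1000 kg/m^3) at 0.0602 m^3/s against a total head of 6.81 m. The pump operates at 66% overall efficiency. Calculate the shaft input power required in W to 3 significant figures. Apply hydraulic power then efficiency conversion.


Approach: apply hydraulic power then efficiency conversion, P = rho*g*Q*H; P_in = P/eta.
Step 1 — hydraulic power (P = rho*g*Q*H):
  P = 1000 * 9.81 * 0.0602 * 6.81 = 4021.7 W
Step 2 — input power: P_in = P/eta = 4021.7 / 0.66 = 6090 W
Therefore the shaft input power required = 6090 W.


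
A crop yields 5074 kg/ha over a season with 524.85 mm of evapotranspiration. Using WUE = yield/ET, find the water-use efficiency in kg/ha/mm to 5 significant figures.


WUE = 5074 / 524.85 = 9.6675 kg/ha/mm
Therefore the water-use efficiency = 9.6675 kg/ha/mm.


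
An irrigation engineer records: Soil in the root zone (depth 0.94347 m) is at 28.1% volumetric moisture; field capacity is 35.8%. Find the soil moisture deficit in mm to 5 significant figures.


Approach: apply the soil moisture deficit relation, SMD = (FC - theta)/100 * depth * 1000.
SMD = (35.8 - 28.1)/100 * 0.94347 * 1000 = 72.647 mm
Therefore the soil moisture deficit = 72.647 mm.


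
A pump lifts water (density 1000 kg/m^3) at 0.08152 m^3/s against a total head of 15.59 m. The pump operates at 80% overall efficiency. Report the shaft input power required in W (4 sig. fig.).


Approach: apply hydraulic power then efficiency conversion, P = rho*g*Q*H; P_in = P/eta.
Step 1 — hydraulic power (P = rho*g*Q*H):
  P = 1000 * 9.81 * 0.08152 * 15.59 = 12467.5 W
Step 2 — input power: P_in = P/eta = 12467.5 / 0.8 = 15580 W
Therefore the shaft input power required = 15580 W.


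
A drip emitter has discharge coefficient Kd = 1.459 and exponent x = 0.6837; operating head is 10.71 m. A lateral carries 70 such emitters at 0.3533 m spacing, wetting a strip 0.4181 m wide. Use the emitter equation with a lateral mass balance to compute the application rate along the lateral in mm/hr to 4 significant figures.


Approach: apply the emitter equation with a lateral mass balance, q = Kd*h^x; Q = n*q; rate = Q/(n*spacing*width).
Step 1 — single emitter flow (q = Kd*h^x):
  q = 1.459 * 10.71^0.6837 = 7.38112 L/hr
Step 2 — total lateral flow: Q = 70 * 7.38112 = 516.679 L/hr
Step 3 — wetted area: A = 70 * 0.3533 * 0.4181 = 10.3400 m^2
Step 4 — application rate: Q/A = 516.679/10.3400 = 49.97 mm/hr
Therefore the application rate along the lateral = 49.97 mm/hr.


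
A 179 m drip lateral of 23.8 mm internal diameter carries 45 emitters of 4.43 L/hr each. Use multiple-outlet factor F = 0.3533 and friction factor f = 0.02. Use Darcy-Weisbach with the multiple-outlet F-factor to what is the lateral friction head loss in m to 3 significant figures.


Approach: apply Darcy-Weisbach with the multiple-outlet F-factor, Q = n*q/(3600*1000) m^3/s; v = Q/A; hf = F*f*(L/D)*(v^2/(2g)).
Q = 45*4.43/(3600*1000) = 5.5375e-05 m^3/s
A = pi*(23.8e-3/2)^2 = 4.4488e-04 m^2, so v = Q/A = 0.12447 m/s
hf = 0.3533*0.02*(179/0.0238)*(0.12447^2/(2*9.81)) = 0.0420 m
Therefore the lateral friction head loss = 0.0420 m.


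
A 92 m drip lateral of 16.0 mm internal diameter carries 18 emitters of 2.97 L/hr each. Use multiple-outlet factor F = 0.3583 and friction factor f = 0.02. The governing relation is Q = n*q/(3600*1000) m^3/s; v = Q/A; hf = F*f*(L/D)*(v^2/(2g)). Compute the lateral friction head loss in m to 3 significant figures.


Q = 18*2.97/(3600*1000) = 1.4850e-05 m^3/s
A = pi*(16.0e-3/2)^2 = 2.0106e-04 m^2, so v = Q/A = 0.073858 m/s
hf = 0.3583*0.02*(92/0.0160)*(0.073858^2/(2*9.81)) = 0.0115 m
Therefore the lateral friction head loss = 0.0115 m.


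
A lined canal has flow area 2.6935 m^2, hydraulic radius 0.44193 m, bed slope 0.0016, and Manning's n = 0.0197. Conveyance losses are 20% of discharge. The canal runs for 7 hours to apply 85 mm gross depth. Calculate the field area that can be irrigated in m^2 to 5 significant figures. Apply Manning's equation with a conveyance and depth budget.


Approach: apply Manning's equation with a conveyance and depth budget, Q = (1/n)*A*R^(2/3)*S^(1/2); Q_field = Q*(1-loss); Area = Q_field*t/(d/1000).
Step 1 — canal discharge (Manning's equation):
  Q = (1/0.0197) * 2.6935 * 0.44193^(2/3) * 0.0016^(1/2) = 3.173071 m^3/s
Step 2 — delivered flow: Q_field = 3.173071*(1 - 20/100) = 2.538456 m^3/s
Step 3 — volume delivered: V = 2.538456 * 7*3600 = 63969.10 m^3
Step 4 — area served: A = V / (depth/1000) = 63969.10 / 0.085 = 752580 m^2
Therefore the field area that can be irrigated = 752580 m^2.


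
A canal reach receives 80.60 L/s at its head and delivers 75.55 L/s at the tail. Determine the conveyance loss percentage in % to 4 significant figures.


Approach: apply the conveyance loss ratio, loss% = ((Q_head - Q_tail)/Q_head)*100.
loss = ((80.60 - 75.55)/80.60)*100 = 6.266 %
Therefore the conveyance loss percentage = 6.266 %.


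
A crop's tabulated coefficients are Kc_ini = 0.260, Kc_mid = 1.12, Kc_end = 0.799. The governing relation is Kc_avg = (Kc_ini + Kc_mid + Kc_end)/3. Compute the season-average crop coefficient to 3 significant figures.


Kc_avg = (0.260 + 1.12 + 0.799)/3 = 0.726
Therefore the season-average crop coefficient = 0.726.


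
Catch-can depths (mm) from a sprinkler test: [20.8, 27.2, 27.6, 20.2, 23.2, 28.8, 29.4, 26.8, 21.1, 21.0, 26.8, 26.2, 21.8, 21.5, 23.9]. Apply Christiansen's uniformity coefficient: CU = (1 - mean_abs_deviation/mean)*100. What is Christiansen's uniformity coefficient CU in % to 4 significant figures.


mean = 24.4200 mm
mean |d_i - mean| = 2.91467 mm
CU = (1 - 2.91467/24.4200)*100 = 88.06 %
Therefore Christiansen's uniformity coefficient CU = 88.06 %.


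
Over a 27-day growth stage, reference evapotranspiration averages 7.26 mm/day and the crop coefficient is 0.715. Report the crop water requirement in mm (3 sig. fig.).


Approach: apply the crop water requirement relation, CWR = ET0 * Kc * days.
CWR = 7.26 * 0.715 * 27 = 140 mm
Therefore the crop water requirement = 140 mm.


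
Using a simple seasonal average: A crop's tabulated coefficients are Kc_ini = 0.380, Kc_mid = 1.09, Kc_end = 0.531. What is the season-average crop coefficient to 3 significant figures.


Approach: apply a simple seasonal average, Kc_avg = (Kc_ini + Kc_mid + Kc_end)/3.
Kc_avg = (0.380 + 1.09 + 0.531)/3 = 0.667
Therefore the season-average crop coefficient = 0.667.


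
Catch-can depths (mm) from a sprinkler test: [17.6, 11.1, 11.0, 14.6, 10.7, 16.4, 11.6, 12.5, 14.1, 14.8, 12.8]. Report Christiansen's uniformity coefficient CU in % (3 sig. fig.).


Approach: apply Christiansen's uniformity coefficient, CU = (1 - mean_abs_deviation/mean)*100.
mean = 13.382 mm
mean |d_i - mean| = 1.9256 mm
CU = (1 - 1.9256/13.382)*100 = 85.6 %
Therefore Christiansen's uniformity coefficient CU = 85.6 %.


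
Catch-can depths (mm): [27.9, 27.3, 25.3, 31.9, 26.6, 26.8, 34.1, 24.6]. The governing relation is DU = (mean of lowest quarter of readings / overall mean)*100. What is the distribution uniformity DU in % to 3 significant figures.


sorted lowest 2 of 8: [24.6, 25.3] -> mean = 24.950 mm
overall mean = 28.062 mm
DU = (24.950/28.062)*100 = 88.9 %
Therefore the distribution uniformity DU = 88.9 %.


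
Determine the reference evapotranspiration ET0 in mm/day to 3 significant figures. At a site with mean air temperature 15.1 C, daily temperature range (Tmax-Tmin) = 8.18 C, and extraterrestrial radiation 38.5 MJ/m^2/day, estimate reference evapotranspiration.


Approach: apply the Hargreaves-Samani method, ET0 = 0.0023*(Tmean+17.8)*sqrt(Tmax-Tmin)*0.408*Ra.
ET0 = 0.0023*(15.1+17.8)*sqrt(8.18)*0.408*38.5 = 3.40 mm/day
Therefore the reference evapotranspiration ET0 = 3.40 mm/day.


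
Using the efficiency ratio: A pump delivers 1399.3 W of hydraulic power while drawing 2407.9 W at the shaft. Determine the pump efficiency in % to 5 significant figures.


Approach: apply the efficiency ratio, eta = (P_out/P_in)*100.
eta = (1399.3 / 2407.9) * 100 = 58.113 %
Therefore the pump efficiency = 58.113 %.


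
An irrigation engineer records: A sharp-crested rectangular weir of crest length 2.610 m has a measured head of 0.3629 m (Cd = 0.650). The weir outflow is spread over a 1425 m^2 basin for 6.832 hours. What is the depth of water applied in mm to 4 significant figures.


Approach: apply the rectangular weir equation with a volume-to-depth conversion, Q = (2/3)*Cd*L*sqrt(2g)*H^1.5; d = Q*t/A * 1000.
Step 1 — weir discharge:
  Q = (2/3)*0.650*2.610*sqrt(2*9.81)*0.3629^1.5 = 1.09520 m^3/s
Step 2 — volume: V = 1.09520 * 6.832*3600 = 26936.6 m^3
Step 3 — depth: d = V/A * 1000 = 26936.6/1425 * 1000 = 18900 mm
Therefore the depth of water applied = 18900 mm.


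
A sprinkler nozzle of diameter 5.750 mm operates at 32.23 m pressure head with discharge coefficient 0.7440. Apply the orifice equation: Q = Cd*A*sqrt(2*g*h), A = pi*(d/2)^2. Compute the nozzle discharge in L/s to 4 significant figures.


A = pi*(5.750e-3/2)^2 = 2.59672e-05 m^2
Q = 0.7440 * 2.59672e-05 * sqrt(2*9.81*32.23) * 1000 = 0.4858 L/s
Therefore the nozzle discharge = 0.4858 L/s.


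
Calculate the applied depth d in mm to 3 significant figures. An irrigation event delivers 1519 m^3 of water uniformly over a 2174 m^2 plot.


Approach: apply depth from volume over area, d = (V/A)*1000.
d = (1519 / 2174) * 1000 = 699 mm
Therefore the applied depth d = 699 mm.


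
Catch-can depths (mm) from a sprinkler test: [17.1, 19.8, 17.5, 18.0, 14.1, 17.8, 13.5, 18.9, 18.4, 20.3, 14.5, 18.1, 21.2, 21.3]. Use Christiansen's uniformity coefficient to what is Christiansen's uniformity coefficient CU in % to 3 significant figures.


Approach: apply Christiansen's uniformity coefficient, CU = (1 - mean_abs_deviation/mean)*100.
mean = 17.893 mm
mean |d_i - mean| = 1.8367 mm
CU = (1 - 1.8367/17.893)*100 = 89.7 %
Therefore Christiansen's uniformity coefficient CU = 89.7 %.


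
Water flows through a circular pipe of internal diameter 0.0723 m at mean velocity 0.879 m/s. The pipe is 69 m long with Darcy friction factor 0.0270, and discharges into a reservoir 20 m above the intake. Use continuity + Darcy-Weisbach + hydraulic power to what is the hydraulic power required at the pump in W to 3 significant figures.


Approach: apply continuity + Darcy-Weisbach + hydraulic power, Q = A*v; hf = f*(L/D)*(v^2/(2g)); H = static + hf; P = rho*g*Q*H.
Step 1 — flow rate (continuity, Q = A*v):
  A = pi*(0.0723/2)^2 = 0.0041055 m^2
  Q = 0.0041055 * 0.879 = 0.0036087 m^3/s
Step 2 — friction head loss (Darcy-Weisbach):
  hf = 0.0270 * (69/0.0723) * (0.879^2 / (2*9.81))
  hf = 1.0147 m
Step 3 — total head: H = 20 + 1.0147 = 21.015 m
Step 4 — hydraulic power (P = rho*g*Q*H):
  P = 1000 * 9.81 * 0.0036087 * 21.015 = 744 W
Therefore the hydraulic power required at the pump = 744 W.


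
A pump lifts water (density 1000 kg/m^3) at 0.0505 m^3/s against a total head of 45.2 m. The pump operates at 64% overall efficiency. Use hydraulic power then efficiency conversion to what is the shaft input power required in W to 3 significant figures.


Approach: apply hydraulic power then efficiency conversion, P = rho*g*Q*H; P_in = P/eta.
Step 1 — hydraulic power (P = rho*g*Q*H):
  P = 1000 * 9.81 * 0.0505 * 45.2 = 22392 W
Step 2 — input power: P_in = P/eta = 22392 / 0.64 = 35000 W
Therefore the shaft input power required = 35000 W.


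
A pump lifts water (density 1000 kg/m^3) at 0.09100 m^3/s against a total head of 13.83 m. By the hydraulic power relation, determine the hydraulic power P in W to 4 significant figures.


Approach: apply the hydraulic power relation, P = rho*g*Q*H.
P = 1000 * 9.81 * 0.09100 * 13.83 = 12350 W
Therefore the hydraulic power P = 12350 W.


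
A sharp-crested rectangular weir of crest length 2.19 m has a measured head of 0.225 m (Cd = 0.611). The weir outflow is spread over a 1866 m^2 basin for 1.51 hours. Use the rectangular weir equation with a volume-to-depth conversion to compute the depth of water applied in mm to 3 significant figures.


Approach: apply the rectangular weir equation with a volume-to-depth conversion, Q = (2/3)*Cd*L*sqrt(2g)*H^1.5; d = Q*t/A * 1000.
Step 1 — weir discharge:
  Q = (2/3)*0.611*2.19*sqrt(2*9.81)*0.225^1.5 = 0.42171 m^3/s
Step 2 — volume: V = 0.42171 * 1.51*3600 = 2292.4 m^3
Step 3 — depth: d = V/A * 1000 = 2292.4/1866 * 1000 = 1230 mm
Therefore the depth of water applied = 1230 mm.


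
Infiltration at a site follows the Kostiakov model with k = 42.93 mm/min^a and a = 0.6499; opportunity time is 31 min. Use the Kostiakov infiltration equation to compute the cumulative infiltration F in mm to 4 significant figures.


Approach: apply the Kostiakov infiltration equation, F = k*t^a.
F = 42.93 * 31^0.6499 = 399.9 mm
Therefore the cumulative infiltration F = 399.9 mm.


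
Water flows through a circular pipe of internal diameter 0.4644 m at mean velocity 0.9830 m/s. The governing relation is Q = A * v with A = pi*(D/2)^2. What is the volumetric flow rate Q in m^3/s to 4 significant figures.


A = pi*(0.4644/2)^2 = 0.169385 m^2
Q = 0.169385 * 0.9830 = 0.1665 m^3/s
Therefore the volumetric flow rate Q = 0.1665 m^3/s.


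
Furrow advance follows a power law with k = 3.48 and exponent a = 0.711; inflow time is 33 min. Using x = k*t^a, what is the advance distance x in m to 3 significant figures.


x = 3.48 * 33^0.711 = 41.8 m
Therefore the advance distance x = 41.8 m.


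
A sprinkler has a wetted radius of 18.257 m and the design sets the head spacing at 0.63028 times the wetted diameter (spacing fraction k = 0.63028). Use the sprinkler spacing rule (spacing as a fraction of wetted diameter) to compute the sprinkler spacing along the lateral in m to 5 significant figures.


Approach: apply the sprinkler spacing rule (spacing as a fraction of wetted diameter), S = k*(2*R).
S = 0.63028 * (2 * 18.257) = 23.014 m
Therefore the sprinkler spacing along the lateral = 23.014 m.


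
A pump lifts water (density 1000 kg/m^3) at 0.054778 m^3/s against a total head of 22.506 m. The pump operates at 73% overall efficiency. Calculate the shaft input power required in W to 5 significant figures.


Approach: apply hydraulic power then efficiency conversion, P = rho*g*Q*H; P_in = P/eta.
Step 1 — hydraulic power (P = rho*g*Q*H):
  P = 1000 * 9.81 * 0.054778 * 22.506 = 12094.10 W
Step 2 — input power: P_in = P/eta = 12094.10 / 0.73 = 16567 W
Therefore the shaft input power required = 16567 W.


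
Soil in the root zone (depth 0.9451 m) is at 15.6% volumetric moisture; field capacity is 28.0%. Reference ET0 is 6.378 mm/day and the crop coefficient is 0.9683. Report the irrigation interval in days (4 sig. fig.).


Approach: apply soil-water budget scheduling, SMD = (FC-theta)/100*depth*1000; ETc = ET0*Kc; interval = SMD/ETc.
Step 1 — soil moisture deficit:
  SMD = (28.0 - 15.6)/100 * 0.9451 * 1000 = 117.192 mm
Step 2 — daily crop ET (ETc = ET0*Kc):
  ETc = 6.378 * 0.9683 = 6.17582 mm/day
Step 3 — irrigation interval (SMD/ETc):
  interval = 117.192 / 6.17582 = 18.98 days
Therefore the irrigation interval = 18.98 days.


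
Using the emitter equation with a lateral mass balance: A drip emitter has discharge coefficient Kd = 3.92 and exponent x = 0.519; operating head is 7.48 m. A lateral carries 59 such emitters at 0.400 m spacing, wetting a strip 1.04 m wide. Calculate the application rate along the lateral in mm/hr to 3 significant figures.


Approach: apply the emitter equation with a lateral mass balance, q = Kd*h^x; Q = n*q; rate = Q/(n*spacing*width).
Step 1 — single emitter flow (q = Kd*h^x):
  q = 3.92 * 7.48^0.519 = 11.139 L/hr
Step 2 — total lateral flow: Q = 59 * 11.139 = 657.19 L/hr
Step 3 — wetted area: A = 59 * 0.400 * 1.04 = 24.544 m^2
Step 4 — application rate: Q/A = 657.19/24.544 = 26.8 mm/hr
Therefore the application rate along the lateral = 26.8 mm/hr.


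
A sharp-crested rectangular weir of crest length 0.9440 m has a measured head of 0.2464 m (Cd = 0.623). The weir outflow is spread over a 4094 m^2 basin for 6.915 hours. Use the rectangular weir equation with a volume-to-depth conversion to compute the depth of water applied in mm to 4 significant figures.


Approach: apply the rectangular weir equation with a volume-to-depth conversion, Q = (2/3)*Cd*L*sqrt(2g)*H^1.5; d = Q*t/A * 1000.
Step 1 — weir discharge:
  Q = (2/3)*0.623*0.9440*sqrt(2*9.81)*0.2464^1.5 = 0.212412 m^3/s
Step 2 — volume: V = 0.212412 * 6.915*3600 = 5287.79 m^3
Step 3 — depth: d = V/A * 1000 = 5287.79/4094 * 1000 = 1292 mm
Therefore the depth of water applied = 1292 mm.


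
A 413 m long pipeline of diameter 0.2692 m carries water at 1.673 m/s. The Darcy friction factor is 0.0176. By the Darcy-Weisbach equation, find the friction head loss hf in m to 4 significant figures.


Approach: apply the Darcy-Weisbach equation, hf = f*(L/D)*(v^2/(2g)).
hf = 0.0176 * (413/0.2692) * (1.673^2 / (2*9.81))
hf = 3.852 m
Therefore the friction head loss hf = 3.852 m.


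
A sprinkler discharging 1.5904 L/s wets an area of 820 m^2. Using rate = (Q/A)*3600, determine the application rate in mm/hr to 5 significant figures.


rate = (1.5904 / 820) * 3600 = 6.9822 mm/hr
Therefore the application rate = 6.9822 mm/hr.


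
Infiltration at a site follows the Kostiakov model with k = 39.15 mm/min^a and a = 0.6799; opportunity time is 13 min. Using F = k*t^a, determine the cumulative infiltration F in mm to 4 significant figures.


F = 39.15 * 13^0.6799 = 223.9 mm
Therefore the cumulative infiltration F = 223.9 mm.


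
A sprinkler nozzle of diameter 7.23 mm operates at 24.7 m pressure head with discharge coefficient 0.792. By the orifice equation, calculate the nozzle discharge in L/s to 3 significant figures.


Approach: apply the orifice equation, Q = Cd*A*sqrt(2*g*h), A = pi*(d/2)^2.
A = pi*(7.23e-3/2)^2 = 4.1055e-05 m^2
Q = 0.792 * 4.1055e-05 * sqrt(2*9.81*24.7) * 1000 = 0.716 L/s
Therefore the nozzle discharge = 0.716 L/s.


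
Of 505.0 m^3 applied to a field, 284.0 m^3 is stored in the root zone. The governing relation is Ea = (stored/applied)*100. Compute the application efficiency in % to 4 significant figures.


Ea = (284.0/505.0)*100 = 56.24 %
Therefore the application efficiency = 56.24 %.


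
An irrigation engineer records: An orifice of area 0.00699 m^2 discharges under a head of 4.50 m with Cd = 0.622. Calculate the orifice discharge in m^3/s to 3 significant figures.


Approach: apply the orifice equation, Q = Cd*A*sqrt(2*g*h).
Q = 0.622 * 0.00699 * sqrt(2*9.81*4.50) = 0.0409 m^3/s
Therefore the orifice discharge = 0.0409 m^3/s.


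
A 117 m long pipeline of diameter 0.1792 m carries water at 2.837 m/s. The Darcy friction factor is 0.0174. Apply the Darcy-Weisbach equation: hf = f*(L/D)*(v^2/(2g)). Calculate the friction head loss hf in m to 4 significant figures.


hf = 0.0174 * (117/0.1792) * (2.837^2 / (2*9.81))
hf = 4.660 m
Therefore the friction head loss hf = 4.660 m.


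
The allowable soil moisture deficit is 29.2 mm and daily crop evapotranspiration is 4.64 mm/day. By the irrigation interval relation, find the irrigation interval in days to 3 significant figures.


Approach: apply the irrigation interval relation, interval = SMD / ETc.
interval = 29.2 / 4.64 = 6.29 days
Therefore the irrigation interval = 6.29 days.


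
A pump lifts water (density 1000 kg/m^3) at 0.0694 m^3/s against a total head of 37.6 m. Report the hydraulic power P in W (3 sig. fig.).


Approach: apply the hydraulic power relation, P = rho*g*Q*H.
P = 1000 * 9.81 * 0.0694 * 37.6 = 25600 W
Therefore the hydraulic power P = 25600 W.


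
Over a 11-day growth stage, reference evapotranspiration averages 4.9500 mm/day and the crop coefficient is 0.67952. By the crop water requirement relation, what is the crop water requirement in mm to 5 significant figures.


Approach: apply the crop water requirement relation, CWR = ET0 * Kc * days.
CWR = 4.9500 * 0.67952 * 11 = 37.000 mm
Therefore the crop water requirement = 37.000 mm.


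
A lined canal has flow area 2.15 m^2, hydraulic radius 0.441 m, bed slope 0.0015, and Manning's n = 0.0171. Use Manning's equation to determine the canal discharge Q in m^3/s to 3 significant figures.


Approach: apply Manning's equation, Q = (1/n)*A*R^(2/3)*S^(1/2).
Q = (1/0.0171) * 2.15 * 0.441^(2/3) * 0.0015^(1/2) = 2.82 m^3/s
Therefore the canal discharge Q = 2.82 m^3/s.


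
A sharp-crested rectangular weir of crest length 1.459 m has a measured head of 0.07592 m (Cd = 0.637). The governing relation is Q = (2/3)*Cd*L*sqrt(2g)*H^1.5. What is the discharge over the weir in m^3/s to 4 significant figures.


Q = (2/3)*0.637*1.459*sqrt(2*9.81)*0.07592^1.5 = 0.05741 m^3/s
Therefore the discharge over the weir = 0.05741 m^3/s.


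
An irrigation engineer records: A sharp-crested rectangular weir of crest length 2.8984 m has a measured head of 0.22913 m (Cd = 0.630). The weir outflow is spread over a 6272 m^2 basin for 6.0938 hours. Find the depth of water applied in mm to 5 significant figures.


Approach: apply the rectangular weir equation with a volume-to-depth conversion, Q = (2/3)*Cd*L*sqrt(2g)*H^1.5; d = Q*t/A * 1000.
Step 1 — weir discharge:
  Q = (2/3)*0.630*2.8984*sqrt(2*9.81)*0.22913^1.5 = 0.5913983 m^3/s
Step 2 — volume: V = 0.5913983 * 6.0938*3600 = 12973.91 m^3
Step 3 — depth: d = V/A * 1000 = 12973.91/6272 * 1000 = 2068.5 mm
Therefore the depth of water applied = 2068.5 mm.


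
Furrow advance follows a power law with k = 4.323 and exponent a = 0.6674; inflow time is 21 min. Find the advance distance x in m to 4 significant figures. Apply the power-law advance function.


Approach: apply the power-law advance function, x = k*t^a.
x = 4.323 * 21^0.6674 = 32.98 m
Therefore the advance distance x = 32.98 m.


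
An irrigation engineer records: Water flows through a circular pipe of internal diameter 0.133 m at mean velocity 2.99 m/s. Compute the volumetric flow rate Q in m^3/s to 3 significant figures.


Approach: apply the continuity equation for pipe flow, Q = A * v with A = pi*(D/2)^2.
A = pi*(0.133/2)^2 = 0.013893 m^2
Q = 0.013893 * 2.99 = 0.0415 m^3/s
Therefore the volumetric flow rate Q = 0.0415 m^3/s.


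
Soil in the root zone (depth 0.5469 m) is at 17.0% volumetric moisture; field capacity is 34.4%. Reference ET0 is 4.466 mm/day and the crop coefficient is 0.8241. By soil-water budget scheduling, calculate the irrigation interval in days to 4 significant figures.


Approach: apply soil-water budget scheduling, SMD = (FC-theta)/100*depth*1000; ETc = ET0*Kc; interval = SMD/ETc.
Step 1 — soil moisture deficit:
  SMD = (34.4 - 17.0)/100 * 0.5469 * 1000 = 95.1606 mm
Step 2 — daily crop ET (ETc = ET0*Kc):
  ETc = 4.466 * 0.8241 = 3.68043 mm/day
Step 3 — irrigation interval (SMD/ETc):
  interval = 95.1606 / 3.68043 = 25.86 days
Therefore the irrigation interval = 25.86 days.
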